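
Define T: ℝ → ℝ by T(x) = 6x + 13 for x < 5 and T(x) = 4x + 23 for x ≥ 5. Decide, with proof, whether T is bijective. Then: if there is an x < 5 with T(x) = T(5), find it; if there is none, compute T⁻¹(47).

6

Both pieces are strictly increasing (slopes 6 and 4), so each is injective on its own interval.
The left piece maps (−∞, 5) onto (−∞, 43); the right piece maps [5, ∞) onto [43, ∞).
Since 43 = 43, the images partition ℝ: T is injective and surjective, hence bijective.
Because the two images are disjoint, no x < 5 has T(x) = T(5), so we compute T⁻¹(47): 47 lies in [43, ∞), so solve 4x + 23 = 47: x = (47 − 23)/4 = 6.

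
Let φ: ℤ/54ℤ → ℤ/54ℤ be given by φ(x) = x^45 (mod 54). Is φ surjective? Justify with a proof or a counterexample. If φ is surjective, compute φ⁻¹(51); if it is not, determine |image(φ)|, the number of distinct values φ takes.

6

φ(0) = 0^45 = 0.
φ(6): Repeated squaring mod 54: 6^1 ≡ 6, 6^2 ≡ 6² = 36, 6^4 ≡ 36² = 1296 ≡ 0, 6^8 ≡ 0² = 0, 6^16 ≡ 0² = 0, 6^32 ≡ 0² = 0. Since 45 = 32 + 8 + 4 + 1, 6^45 ≡ 0·0·0·6: 0·0 = 0, then 0·0 = 0, then 0·6 = 0. So 6^45 ≡ 0 (mod 54).
So φ(0) = φ(6) = 0 while 0 ≠ 6, hence φ is not injective.
A non-injective map from the 54-element set ℤ/54ℤ to itself takes at most 53 distinct values, so it cannot be surjective. Thus φ is not surjective.
Since φ is not surjective, we determine |image(φ)|. Computing x^45 mod 54 for each x (by repeated squaring, reducing mod 54 at every step), the values φ(0), φ(1), …, φ(53) are: 0, 1, 26, 27, 28, 53, 0, 1, 26, 27, 28, 53, 0, 1, 26, 27, 28, 53, 0, 1, 26, 27, 28, 53, 0, 1, 26, 27, 28, 53, 0, 1, 26, 27, 28, 53, 0, 1, 26, 27, 28, 53, 0, 1, 26, 27, 28, 53, 0, 1, 26, 27, 28, 53.
The distinct values are {0, 1, 26, 27, 28, 53}; there are 6 of them.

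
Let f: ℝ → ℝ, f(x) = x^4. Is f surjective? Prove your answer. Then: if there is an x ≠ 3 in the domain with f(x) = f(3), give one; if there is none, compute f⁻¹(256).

-3

Since 4 is even, x^4 ≥ 0 for all x ∈ ℝ, so −1 ∈ ℝ has no preimage. So f is not surjective.
For the follow-up, such an x exists: taking x = −3 ∈ ℝ gives f(−3) = 81 = f(3) with −3 ≠ 3.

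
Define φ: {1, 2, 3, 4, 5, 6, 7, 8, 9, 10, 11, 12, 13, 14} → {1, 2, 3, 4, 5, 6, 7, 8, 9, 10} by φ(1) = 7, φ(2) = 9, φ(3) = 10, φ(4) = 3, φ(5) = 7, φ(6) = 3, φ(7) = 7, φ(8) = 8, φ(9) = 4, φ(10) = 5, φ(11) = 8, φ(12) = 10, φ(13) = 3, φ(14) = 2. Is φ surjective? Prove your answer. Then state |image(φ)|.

No element maps to 1, so φ is not surjective.
The image of φ is {2, 3, 4, 5, 7, 8, 9, 10}, which has 8 elements.

8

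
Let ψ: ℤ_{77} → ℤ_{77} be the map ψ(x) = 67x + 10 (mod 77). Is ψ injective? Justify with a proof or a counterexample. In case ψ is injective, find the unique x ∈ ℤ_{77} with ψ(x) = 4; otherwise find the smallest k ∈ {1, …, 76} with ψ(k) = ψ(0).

Recall that ψ is injective when ψ(s) = ψ(t) forces s = t.
Suppose ψ(s) = ψ(t) in ℤ_{77}. Then 67s + 10 ≡ 67t + 10 (mod 77), so 67(s − t) ≡ 0 (mod 77).
Since gcd(67, 77) = 1, 67 is invertible modulo 77, thus s − t ≡ 0 (mod 77), i.e. s = t.
Therefore ψ is injective.
We now compute 67⁻¹ mod 77 explicitly. Euclid's algorithm: 77 = 1·67 + 10, 67 = 6·10 + 7, 10 = 1·7 + 3, 7 = 2·3 + 1; back-substituting gives 1 = 23·67 − 20·77, so 67⁻¹ ≡ 23 (mod 77).
Since ψ is injective, we compute ψ⁻¹(4): solve 67x + 10 ≡ 4 (mod 77), i.e. 67x ≡ 71 (mod 77).
Multiplying by 67⁻¹ = 23 gives x ≡ 23·71 = 1633 = 21·77 + 16 ≡ 16 (mod 77).
Check: ψ(16) = 67·16 + 10 = 1082 = 14·77 + 4 ≡ 4 (mod 77).

16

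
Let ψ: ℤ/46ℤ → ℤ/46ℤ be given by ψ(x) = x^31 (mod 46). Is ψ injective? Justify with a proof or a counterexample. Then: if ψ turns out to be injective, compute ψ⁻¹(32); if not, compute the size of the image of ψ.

Computing x^31 mod 46 for each x (by repeated squaring, reducing mod 46 at every step), the values ψ(0), ψ(1), …, ψ(45) are: 0, 1, 6, 41, 36, 11, 16, 15, 32, 25, 20, 19, 4, 3, 44, 37, 8, 7, 12, 33, 28, 17, 22, 23, 24, 29, 18, 13, 34, 39, 38, 9, 2, 43, 42, 27, 26, 21, 14, 31, 30, 35, 10, 5, 40, 45.
Every element of ℤ/46ℤ appears exactly once in this list, so ψ is a bijection, and in particular injective.
Since ψ is injective, we read off the preimage of 32 from the same table: ψ(8) = 32, so ψ⁻¹(32) = 8.

8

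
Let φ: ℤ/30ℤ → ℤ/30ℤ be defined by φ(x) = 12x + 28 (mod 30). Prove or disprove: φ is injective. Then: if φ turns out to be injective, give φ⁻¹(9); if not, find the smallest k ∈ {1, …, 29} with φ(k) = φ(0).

Recall that injectivity means: for all s, t in the domain, φ(s) = φ(t) implies s = t.
We have gcd(12, 30) = 6 > 1. Taking s = 0 and t = 5: φ(0) = 28 and φ(5) = 12·5 + 28 = 88 ≡ 28 (mod 30).
So φ(0) = φ(5) while 0 ≠ 5, thus φ is not injective.
Since φ is not injective, we find the least positive k with φ(k) = φ(0): this means 12k ≡ 0 (mod 30), i.e. 30 ∣ 12k. Since gcd(12, 30) = 6, dividing through by 6 this holds exactly when 5 ∣ 2k, and as gcd(2, 5) = 1, exactly when 5 ∣ k.
The smallest positive such k is 5.

5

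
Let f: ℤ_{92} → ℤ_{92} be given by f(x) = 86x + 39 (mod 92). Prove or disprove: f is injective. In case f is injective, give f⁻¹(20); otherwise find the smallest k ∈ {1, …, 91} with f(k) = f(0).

46

Recall that injectivity means: for all s, t in the domain, f(s) = f(t) implies s = t.
We have gcd(86, 92) = 2 > 1. Taking s = 0 and t = 46: f(0) = 39 and f(46) = 86·46 + 39 = 3995 ≡ 39 (mod 92).
So f(0) = f(46) while 0 ≠ 46, so f is not injective.
Since f is not injective, we find the least positive k with f(k) = f(0): this means 86k ≡ 0 (mod 92), i.e. 92 ∣ 86k. Since gcd(86, 92) = 2, dividing through by 2 this holds exactly when 46 ∣ 43k, and as gcd(43, 46) = 1, exactly when 46 ∣ k.
The smallest positive such k is 46.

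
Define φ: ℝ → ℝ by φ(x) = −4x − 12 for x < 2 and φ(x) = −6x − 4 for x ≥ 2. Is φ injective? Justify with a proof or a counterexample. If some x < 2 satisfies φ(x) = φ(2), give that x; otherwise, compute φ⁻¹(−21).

1

Both pieces are strictly decreasing (slopes −4 and −6), so each is injective on its own interval.
The left piece maps (−∞, 2) onto (−20, ∞); the right piece maps [2, ∞) onto (−∞, −16].
These images overlap. In particular φ(2) = −16 (right piece), and solving −4x − 12 = −16 on the left piece gives x = 1 < 2.
So φ(1) = φ(2) with 1 ≠ 2, and φ is not injective. This x = 1 is the requested value below 2.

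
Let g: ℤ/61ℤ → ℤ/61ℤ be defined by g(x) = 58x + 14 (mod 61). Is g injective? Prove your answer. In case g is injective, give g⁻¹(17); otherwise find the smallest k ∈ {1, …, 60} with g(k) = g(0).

60

If g(u) = g(v), then 58u ≡ 58v (mod 61). Because gcd(58, 61) = 1, we may cancel 58 to get u ≡ v (mod 61).
Thus g is injective.
We now compute 58⁻¹ mod 61 explicitly. Euclid's algorithm: 61 = 1·58 + 3, 58 = 19·3 + 1; back-substituting gives 1 = 20·58 − 19·61, so 58⁻¹ ≡ 20 (mod 61).
Since g is injective, we compute g⁻¹(17): solve 58x + 14 ≡ 17 (mod 61), i.e. 58x ≡ 3 (mod 61).
Multiplying by 58⁻¹ = 20 gives x ≡ 20·3 = 60 ≡ 60 (mod 61).
Check: g(60) = 58·60 + 14 = 3494 = 57·61 + 17 ≡ 17 (mod 61).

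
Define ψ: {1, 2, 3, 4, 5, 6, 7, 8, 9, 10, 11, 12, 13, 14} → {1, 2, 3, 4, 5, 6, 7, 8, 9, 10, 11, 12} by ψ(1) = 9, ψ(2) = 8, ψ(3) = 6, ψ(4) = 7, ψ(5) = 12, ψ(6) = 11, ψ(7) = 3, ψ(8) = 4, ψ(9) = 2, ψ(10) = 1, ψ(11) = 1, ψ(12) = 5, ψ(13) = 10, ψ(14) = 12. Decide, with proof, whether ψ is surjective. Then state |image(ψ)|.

Every element of the codomain has a preimage: 1 = ψ(10), 2 = ψ(9), 3 = ψ(7), 4 = ψ(8), 5 = ψ(12), 6 = ψ(3), 7 = ψ(4), 8 = ψ(2), 9 = ψ(1), 10 = ψ(13), 11 = ψ(6), 12 = ψ(5).
So ψ is surjective.
The image of ψ is {1, 2, 3, 4, 5, 6, 7, 8, 9, 10, 11, 12}, which has 12 elements.

12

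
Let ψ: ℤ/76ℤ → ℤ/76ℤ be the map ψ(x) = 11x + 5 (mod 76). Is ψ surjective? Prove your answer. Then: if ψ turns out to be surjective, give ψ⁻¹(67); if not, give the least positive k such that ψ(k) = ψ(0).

54

Since gcd(11, 76) = 1, 11 is invertible modulo 76. Euclid's algorithm: 76 = 6·11 + 10, 11 = 1·10 + 1; back-substituting gives 1 = 7·11 − 1·76, so 11⁻¹ ≡ 7 (mod 76).
For any y ∈ ℤ/76ℤ, x = 7(y − 5) mod 76 satisfies ψ(x) = 11·7(y − 5) + 5 ≡ y (since 11·7 ≡ 1 mod 76). So every y has a preimage.
Hence ψ is surjective.
Since ψ is surjective, we compute ψ⁻¹(67): solve 11x + 5 ≡ 67 (mod 76), i.e. 11x ≡ 62 (mod 76).
Multiplying by 11⁻¹ = 7 gives x ≡ 7·62 = 434 = 5·76 + 54 ≡ 54 (mod 76).
Check: ψ(54) = 11·54 + 5 = 599 = 7·76 + 67 ≡ 67 (mod 76).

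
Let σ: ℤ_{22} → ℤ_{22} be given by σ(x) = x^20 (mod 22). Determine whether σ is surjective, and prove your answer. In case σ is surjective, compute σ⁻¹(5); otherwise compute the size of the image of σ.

4

σ(1) = 1^20 = 1.
σ(3): Repeated squaring mod 22: 3^1 ≡ 3, 3^2 ≡ 3² = 9, 3^4 ≡ 9² = 81 ≡ 15, 3^8 ≡ 15² = 225 ≡ 5, 3^16 ≡ 5² = 25 ≡ 3. Since 20 = 16 + 4, 3^20 ≡ 3·15: 3·15 = 45 ≡ 1. So 3^20 ≡ 1 (mod 22).
So σ(1) = σ(3) = 1 while 1 ≠ 3, thus σ is not injective.
A non-injective map from the 22-element set ℤ_{22} to itself takes at most 21 distinct values, so it cannot be surjective. Thus σ is not surjective.
Since σ is not surjective, we determine |image(σ)|. Computing x^20 mod 22 for each x (by repeated squaring, reducing mod 22 at every step), the values σ(0), σ(1), …, σ(21) are: 0, 1, 12, 1, 12, 1, 12, 1, 12, 1, 12, 11, 12, 1, 12, 1, 12, 1, 12, 1, 12, 1.
The distinct values are {0, 1, 11, 12}; there are 4 of them.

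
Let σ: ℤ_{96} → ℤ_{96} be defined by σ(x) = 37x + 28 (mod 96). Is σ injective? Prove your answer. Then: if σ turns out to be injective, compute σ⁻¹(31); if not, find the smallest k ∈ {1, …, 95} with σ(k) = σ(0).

39

If σ(a) = σ(b), then 37a ≡ 37b (mod 96). Because gcd(37, 96) = 1, we may cancel 37 to get a ≡ b (mod 96).
Thus σ is injective.
We now compute 37⁻¹ mod 96 explicitly. Euclid's algorithm: 96 = 2·37 + 22, 37 = 1·22 + 15, 22 = 1·15 + 7, 15 = 2·7 + 1; back-substituting gives 1 = 13·37 − 5·96, so 37⁻¹ ≡ 13 (mod 96).
Since σ is injective, we find σ⁻¹(31): we need 37x ≡ 31 − 28 ≡ 3 (mod 96). Using 37⁻¹ = 13: x ≡ 13·3 = 39, so x = 39.
Check: σ(39) = 37·39 + 28 = 1471 = 15·96 + 31 ≡ 31 (mod 96).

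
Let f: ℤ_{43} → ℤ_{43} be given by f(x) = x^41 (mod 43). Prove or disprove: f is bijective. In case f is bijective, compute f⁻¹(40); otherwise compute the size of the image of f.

Since 43 is prime, the nonzero elements of ℤ_{43} form a cyclic group of order 42.
As gcd(41, 42) = 1, raising to the 41st power is a bijection on this group: if a^41 ≡ b^41 then (ab^{−1})^41 = 1, and the only element of order dividing gcd(41, 42) = 1 is 1, so a = b.
With f(0) = 0 this makes f injective on all of ℤ_{43}, hence bijective (finite equal-size domain and codomain). In particular f is bijective.
Since f is bijective, we find the preimage of 40. The inverse of x ↦ x^41 on (ℤ_{43})^× is x ↦ x^41, because 41·41 = 1681 = 40·42 + 1 ≡ 1 (mod 42) and x^{42} = 1 for x ≠ 0 (Fermat). So f⁻¹(40) = 40^41 mod 43.
Repeated squaring mod 43: 40^1 ≡ 40, 40^2 ≡ 40² = 1600 ≡ 9, 40^4 ≡ 9² = 81 ≡ 38, 40^8 ≡ 38² = 1444 ≡ 25, 40^16 ≡ 25² = 625 ≡ 23, 40^32 ≡ 23² = 529 ≡ 13. Since 41 = 32 + 8 + 1, 40^41 ≡ 13·25·40: 13·25 = 325 ≡ 24, then 24·40 = 960 ≡ 14. So 40^41 ≡ 14 (mod 43).
Hence f⁻¹(40) = 14.

14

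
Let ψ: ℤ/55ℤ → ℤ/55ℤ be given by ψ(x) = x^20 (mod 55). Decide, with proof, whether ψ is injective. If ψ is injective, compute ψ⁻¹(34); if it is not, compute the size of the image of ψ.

ψ(1) = 1^20 = 1.
ψ(2): Repeated squaring mod 55: 2^1 ≡ 2, 2^2 ≡ 2² = 4, 2^4 ≡ 4² = 16, 2^8 ≡ 16² = 256 ≡ 36, 2^16 ≡ 36² = 1296 ≡ 31. Since 20 = 16 + 4, 2^20 ≡ 31·16: 31·16 = 496 ≡ 1. So 2^20 ≡ 1 (mod 55).
So ψ(1) = ψ(2) = 1 while 1 ≠ 2, hence ψ is not injective.
Since ψ is not injective, we determine |image(ψ)|. Computing x^20 mod 55 for each x (by repeated squaring, reducing mod 55 at every step), the values ψ(0), ψ(1), …, ψ(54) are: 0, 1, 1, 1, 1, 45, 1, 1, 1, 1, 45, 11, 1, 1, 1, 45, 1, 1, 1, 1, 45, 1, 11, 1, 1, 45, 1, 1, 1, 1, 45, 1, 1, 11, 1, 45, 1, 1, 1, 1, 45, 1, 1, 1, 11, 45, 1, 1, 1, 1, 45, 1, 1, 1, 1.
The distinct values are {0, 1, 11, 45}; there are 4 of them.

4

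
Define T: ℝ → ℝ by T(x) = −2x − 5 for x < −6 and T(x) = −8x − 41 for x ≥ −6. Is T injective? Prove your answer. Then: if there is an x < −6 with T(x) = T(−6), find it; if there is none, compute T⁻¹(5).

-23/4

Both pieces are strictly decreasing (slopes −2 and −8), so each is injective on its own interval.
The left piece maps (−∞, −6) onto (7, ∞); the right piece maps [−6, ∞) onto (−∞, 7].
These images are disjoint, so no value is attained by both pieces. Therefore T is injective.
Because the two images are disjoint, no x < −6 has T(x) = T(−6), so we compute T⁻¹(5): 5 lies in (−∞, 7], so solve −8x − 41 = 5: x = (5 + 41)/(−8) = −23/4.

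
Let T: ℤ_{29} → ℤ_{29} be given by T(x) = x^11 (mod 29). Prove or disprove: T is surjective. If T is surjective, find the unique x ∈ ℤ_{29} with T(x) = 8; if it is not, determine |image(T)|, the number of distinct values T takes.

14

Since 29 is prime, the nonzero elements of ℤ_{29} form a cyclic group of order 28.
As gcd(11, 28) = 1, raising to the 11th power is a bijection on this group: if s^11 ≡ t^11 then (st^{−1})^11 = 1, and the only element of order dividing gcd(11, 28) = 1 is 1, so s = t.
With T(0) = 0 this makes T injective on all of ℤ_{29}, hence bijective (finite equal-size domain and codomain). In particular T is surjective.
Since T is surjective, we find the preimage of 8. The inverse of x ↦ x^11 on (ℤ_{29})^× is x ↦ x^23, because 11·23 = 253 = 9·28 + 1 ≡ 1 (mod 28) and x^{28} = 1 for x ≠ 0 (Fermat). So T⁻¹(8) = 8^23 mod 29.
Repeated squaring mod 29: 8^1 ≡ 8, 8^2 ≡ 8² = 64 ≡ 6, 8^4 ≡ 6² = 36 ≡ 7, 8^8 ≡ 7² = 49 ≡ 20, 8^16 ≡ 20² = 400 ≡ 23. Since 23 = 16 + 4 + 2 + 1, 8^23 ≡ 23·7·6·8: 23·7 = 161 ≡ 16, then 16·6 = 96 ≡ 9, then 9·8 = 72 ≡ 14. So 8^23 ≡ 14 (mod 29).
Hence T⁻¹(8) = 14.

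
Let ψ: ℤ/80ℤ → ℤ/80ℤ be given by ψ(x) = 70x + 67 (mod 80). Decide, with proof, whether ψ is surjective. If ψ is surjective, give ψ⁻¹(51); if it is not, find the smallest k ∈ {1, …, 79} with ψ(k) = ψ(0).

8

Recall that ψ is surjective if every y in the codomain equals ψ(x) for some x in the domain.
Since gcd(70, 80) = 10, we have 70x ≡ 0 (mod 10) for all x, so ψ(x) ≡ 7 (mod 10).
But 0 ≢ 7 (mod 10), so 0 ∈ ℤ/80ℤ has no preimage. Thus ψ is not surjective.
Since ψ is not surjective, we find the least positive k with ψ(k) = ψ(0): this means 70k ≡ 0 (mod 80), i.e. 80 ∣ 70k. Since gcd(70, 80) = 10, dividing through by 10 this holds exactly when 8 ∣ 7k, and as gcd(7, 8) = 1, exactly when 8 ∣ k.
The smallest positive such k is 8.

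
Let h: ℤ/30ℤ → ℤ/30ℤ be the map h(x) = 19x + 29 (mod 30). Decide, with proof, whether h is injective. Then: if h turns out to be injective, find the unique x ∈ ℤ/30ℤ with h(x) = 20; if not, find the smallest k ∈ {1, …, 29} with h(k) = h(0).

Recall that h is injective when h(s) = h(t) forces s = t.
If h(s) = h(t), then 19s ≡ 19t (mod 30). Because gcd(19, 30) = 1, we may cancel 19 to get s ≡ t (mod 30).
Hence h is injective.
We now compute 19⁻¹ mod 30 explicitly. Euclid's algorithm: 30 = 1·19 + 11, 19 = 1·11 + 8, 11 = 1·8 + 3, 8 = 2·3 + 2, 3 = 1·2 + 1; back-substituting gives 1 = 19·19 − 12·30, so 19⁻¹ ≡ 19 (mod 30).
Since h is injective, we find h⁻¹(20): we need 19x ≡ 20 − 29 ≡ 21 (mod 30). Using 19⁻¹ = 19: x ≡ 19·21 = 399 = 13·30 + 9, so x = 9.
Check: h(9) = 19·9 + 29 = 200 = 6·30 + 20 ≡ 20 (mod 30).

9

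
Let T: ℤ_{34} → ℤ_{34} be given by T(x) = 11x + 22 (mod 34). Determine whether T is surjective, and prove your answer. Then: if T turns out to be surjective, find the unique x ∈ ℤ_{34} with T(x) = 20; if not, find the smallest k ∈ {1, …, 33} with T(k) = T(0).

Since gcd(11, 34) = 1, 11 is invertible modulo 34. Euclid's algorithm: 34 = 3·11 + 1; back-substituting gives 1 = 31·11 − 10·34, so 11⁻¹ ≡ 31 (mod 34).
For any y ∈ ℤ_{34}, x = 31(y − 22) mod 34 satisfies T(x) = 11·31(y − 22) + 22 ≡ y (since 11·31 ≡ 1 mod 34). So every y has a preimage.
Therefore T is surjective.
Since T is surjective, we compute T⁻¹(20): solve 11x + 22 ≡ 20 (mod 34), i.e. 11x ≡ 32 (mod 34).
Multiplying by 11⁻¹ = 31 gives x ≡ 31·32 = 992 = 29·34 + 6 ≡ 6 (mod 34).
Check: T(6) = 11·6 + 22 = 88 = 2·34 + 20 ≡ 20 (mod 34).

6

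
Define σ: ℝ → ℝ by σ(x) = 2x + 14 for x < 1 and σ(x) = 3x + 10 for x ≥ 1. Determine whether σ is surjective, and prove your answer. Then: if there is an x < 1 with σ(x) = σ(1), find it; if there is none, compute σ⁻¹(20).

-1/2

Both pieces are strictly increasing (slopes 2 and 3), so each is injective on its own interval.
The left piece maps (−∞, 1) onto (−∞, 16); the right piece maps [1, ∞) onto [13, ∞).
The union (−∞, 16) ∪ [13, ∞) covers ℝ, so σ is surjective.
For the follow-up: the images overlap, so an x < 1 with σ(x) = σ(1) exists. σ(1) = 13; solving 2x + 14 = 13 for x < 1 gives x = (13 − 14)/2 = −1/2.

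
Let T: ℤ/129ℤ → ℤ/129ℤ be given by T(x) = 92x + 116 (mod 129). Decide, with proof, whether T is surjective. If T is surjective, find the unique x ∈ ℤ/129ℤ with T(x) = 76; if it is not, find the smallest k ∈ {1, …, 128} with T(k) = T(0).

Recall: T is surjective if every y in the codomain equals T(x) for some x in the domain.
Since gcd(92, 129) = 1, 92 is invertible modulo 129. Euclid's algorithm: 129 = 1·92 + 37, 92 = 2·37 + 18, 37 = 2·18 + 1; back-substituting gives 1 = 122·92 − 87·129, so 92⁻¹ ≡ 122 (mod 129).
Then y ↦ 122(y − 116) is a two-sided inverse to T, so every y ∈ ℤ/129ℤ has a preimage.
Hence T is surjective.
Since T is surjective, we compute T⁻¹(76): solve 92x + 116 ≡ 76 (mod 129), i.e. 92x ≡ 89 (mod 129).
Multiplying by 92⁻¹ = 122 gives x ≡ 122·89 = 10858 = 84·129 + 22 ≡ 22 (mod 129).
Check: T(22) = 92·22 + 116 = 2140 = 16·129 + 76 ≡ 76 (mod 129).

22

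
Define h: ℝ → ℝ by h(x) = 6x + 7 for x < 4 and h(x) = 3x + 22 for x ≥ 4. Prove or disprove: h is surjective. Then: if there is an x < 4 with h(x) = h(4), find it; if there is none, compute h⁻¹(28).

Both pieces are strictly increasing (slopes 6 and 3), so each is injective on its own interval.
The left piece maps (−∞, 4) onto (−∞, 31); the right piece maps [4, ∞) onto [34, ∞).
The union (−∞, 31) ∪ [34, ∞) omits the interval between 31 and 34; in particular 31 has no preimage. So h is not surjective.
Because the two images are disjoint, no x < 4 has h(x) = h(4), so we compute h⁻¹(28): 28 lies in (−∞, 31), so solve 6x + 7 = 28: x = (28 − 7)/6 = 7/2.

7/2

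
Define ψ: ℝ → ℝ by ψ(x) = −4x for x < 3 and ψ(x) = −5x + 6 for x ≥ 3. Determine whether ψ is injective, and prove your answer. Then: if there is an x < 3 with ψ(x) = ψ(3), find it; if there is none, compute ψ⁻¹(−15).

Both pieces are strictly decreasing (slopes −4 and −5), so each is injective on its own interval.
The left piece maps (−∞, 3) onto (−12, ∞); the right piece maps [3, ∞) onto (−∞, −9].
These images overlap. In particular ψ(3) = −9 (right piece), and solving −4x = −9 on the left piece gives x = 9/4 < 3.
So ψ(9/4) = ψ(3) with 9/4 ≠ 3, and ψ is not injective. This x = 9/4 is the requested value below 3.

9/4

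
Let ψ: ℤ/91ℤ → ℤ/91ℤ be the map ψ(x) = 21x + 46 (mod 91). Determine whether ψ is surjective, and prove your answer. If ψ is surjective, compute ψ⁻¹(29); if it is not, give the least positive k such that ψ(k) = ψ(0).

13

Since gcd(21, 91) = 7, we have 21x ≡ 0 (mod 7) for all x, so ψ(x) ≡ 4 (mod 7).
But 0 ≢ 4 (mod 7), so 0 ∈ ℤ/91ℤ has no preimage. Thus ψ is not surjective.
Since ψ is not surjective, we find the least positive k with ψ(k) = ψ(0): this means 21k ≡ 0 (mod 91), i.e. 91 ∣ 21k. Since gcd(21, 91) = 7, dividing through by 7 this holds exactly when 13 ∣ 3k, and as gcd(3, 13) = 1, exactly when 13 ∣ k.
The smallest positive such k is 13.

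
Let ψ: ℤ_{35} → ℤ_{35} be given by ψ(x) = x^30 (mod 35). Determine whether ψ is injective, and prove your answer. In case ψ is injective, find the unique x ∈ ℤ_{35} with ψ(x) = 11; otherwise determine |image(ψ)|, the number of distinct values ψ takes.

6

ψ(2): Repeated squaring mod 35: 2^1 ≡ 2, 2^2 ≡ 2² = 4, 2^4 ≡ 4² = 16, 2^8 ≡ 16² = 256 ≡ 11, 2^16 ≡ 11² = 121 ≡ 16. Since 30 = 16 + 8 + 4 + 2, 2^30 ≡ 16·11·16·4: 16·11 = 176 ≡ 1, then 1·16 = 16, then 16·4 = 64 ≡ 29. So 2^30 ≡ 29 (mod 35).
ψ(3): Repeated squaring mod 35: 3^1 ≡ 3, 3^2 ≡ 3² = 9, 3^4 ≡ 9² = 81 ≡ 11, 3^8 ≡ 11² = 121 ≡ 16, 3^16 ≡ 16² = 256 ≡ 11. Since 30 = 16 + 8 + 4 + 2, 3^30 ≡ 11·16·11·9: 11·16 = 176 ≡ 1, then 1·11 = 11, then 11·9 = 99 ≡ 29. So 3^30 ≡ 29 (mod 35).
So ψ(2) = ψ(3) = 29 while 2 ≠ 3, so ψ is not injective.
Since ψ is not injective, we determine |image(ψ)|. Computing x^30 mod 35 for each x (by repeated squaring, reducing mod 35 at every step), the values ψ(0), ψ(1), …, ψ(34) are: 0, 1, 29, 29, 1, 15, 1, 14, 29, 1, 15, 1, 29, 29, 21, 15, 1, 29, 29, 1, 15, 21, 29, 29, 1, 15, 1, 29, 14, 1, 15, 1, 29, 29, 1.
The distinct values are {0, 1, 14, 15, 21, 29}; there are 6 of them.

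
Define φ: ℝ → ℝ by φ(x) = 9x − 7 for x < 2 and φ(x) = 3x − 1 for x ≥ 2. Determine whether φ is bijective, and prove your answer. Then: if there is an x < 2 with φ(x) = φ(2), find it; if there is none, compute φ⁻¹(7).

Both pieces are strictly increasing (slopes 9 and 3), so each is injective on its own interval.
The left piece maps (−∞, 2) onto (−∞, 11); the right piece maps [2, ∞) onto [5, ∞).
These images overlap. In particular φ(2) = 5 (right piece), and solving 9x − 7 = 5 on the left piece gives x = 4/3 < 2.
So φ(4/3) = φ(2) with 4/3 ≠ 2, and φ is not injective, hence not bijective. This x = 4/3 is the requested value below 2.

4/3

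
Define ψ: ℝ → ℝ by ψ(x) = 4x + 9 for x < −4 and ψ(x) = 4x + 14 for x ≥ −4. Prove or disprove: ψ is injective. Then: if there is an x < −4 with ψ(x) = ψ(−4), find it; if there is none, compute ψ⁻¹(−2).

Both pieces are strictly increasing (slopes 4 and 4), so each is injective on its own interval.
The left piece maps (−∞, −4) onto (−∞, −7); the right piece maps [−4, ∞) onto [−2, ∞).
These images are disjoint, so no value is attained by both pieces. So ψ is injective.
Because the two images are disjoint, no x < −4 has ψ(x) = ψ(−4), so we compute ψ⁻¹(−2): −2 lies in [−2, ∞), so solve 4x + 14 = −2: x = (−2 − 14)/4 = −4.

-4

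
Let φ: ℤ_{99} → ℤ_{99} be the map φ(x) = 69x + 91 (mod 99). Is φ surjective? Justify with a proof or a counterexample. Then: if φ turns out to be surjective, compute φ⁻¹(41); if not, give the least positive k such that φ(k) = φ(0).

Since gcd(69, 99) = 3, we have 69x ≡ 0 (mod 3) for all x, so φ(x) ≡ 1 (mod 3).
But 0 ≢ 1 (mod 3), so 0 ∈ ℤ_{99} has no preimage. Hence φ is not surjective.
Since φ is not surjective, we find the least positive k with φ(k) = φ(0): this means 69k ≡ 0 (mod 99), i.e. 99 ∣ 69k. Since gcd(69, 99) = 3, dividing through by 3 this holds exactly when 33 ∣ 23k, and as gcd(23, 33) = 1, exactly when 33 ∣ k.
The smallest positive such k is 33.

33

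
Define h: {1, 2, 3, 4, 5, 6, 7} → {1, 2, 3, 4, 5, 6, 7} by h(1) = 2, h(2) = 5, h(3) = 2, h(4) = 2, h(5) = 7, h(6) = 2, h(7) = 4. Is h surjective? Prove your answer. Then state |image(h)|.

No element maps to 1, so h is not surjective.
The image of h is {2, 4, 5, 7}, which has 4 elements.

4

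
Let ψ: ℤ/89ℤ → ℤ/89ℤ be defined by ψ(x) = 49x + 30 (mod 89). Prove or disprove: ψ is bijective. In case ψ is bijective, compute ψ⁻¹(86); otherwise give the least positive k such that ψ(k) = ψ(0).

52

Suppose ψ(u) = ψ(v) in ℤ/89ℤ. Then 49u + 30 ≡ 49v + 30 (mod 89), therefore 49(u − v) ≡ 0 (mod 89).
Since gcd(49, 89) = 1, 49 is invertible modulo 89, hence u − v ≡ 0 (mod 89), i.e. u = v.
We now compute 49⁻¹ mod 89 explicitly. Euclid's algorithm: 89 = 1·49 + 40, 49 = 1·40 + 9, 40 = 4·9 + 4, 9 = 2·4 + 1; back-substituting gives 1 = 20·49 − 11·89, so 49⁻¹ ≡ 20 (mod 89).
Then y ↦ 20(y − 30) is a two-sided inverse to ψ, so every y ∈ ℤ/89ℤ has a preimage.
Therefore ψ is bijective.
Since ψ is bijective, we compute ψ⁻¹(86): solve 49x + 30 ≡ 86 (mod 89), i.e. 49x ≡ 56 (mod 89).
Multiplying by 49⁻¹ = 20 gives x ≡ 20·56 = 1120 = 12·89 + 52 ≡ 52 (mod 89).
Check: ψ(52) = 49·52 + 30 = 2578 = 28·89 + 86 ≡ 86 (mod 89).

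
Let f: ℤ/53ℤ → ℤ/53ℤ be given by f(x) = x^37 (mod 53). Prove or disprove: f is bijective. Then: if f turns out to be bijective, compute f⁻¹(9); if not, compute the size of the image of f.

Since 53 is prime, the nonzero elements of ℤ/53ℤ form a cyclic group of order 52.
As gcd(37, 52) = 1, raising to the 37th power is a bijection on this group: if a^37 ≡ b^37 then (ab^{−1})^37 = 1, and the only element of order dividing gcd(37, 52) = 1 is 1, so a = b.
With f(0) = 0 this makes f injective on all of ℤ/53ℤ, hence bijective (finite equal-size domain and codomain). In particular f is bijective.
Since f is bijective, we find the preimage of 9. The inverse of x ↦ x^37 on (ℤ/53ℤ)^× is x ↦ x^45, because 37·45 = 1665 = 32·52 + 1 ≡ 1 (mod 52) and x^{52} = 1 for x ≠ 0 (Fermat). So f⁻¹(9) = 9^45 mod 53.
Repeated squaring mod 53: 9^1 ≡ 9, 9^2 ≡ 9² = 81 ≡ 28, 9^4 ≡ 28² = 784 ≡ 42, 9^8 ≡ 42² = 1764 ≡ 15, 9^16 ≡ 15² = 225 ≡ 13, 9^32 ≡ 13² = 169 ≡ 10. Since 45 = 32 + 8 + 4 + 1, 9^45 ≡ 10·15·42·9: 10·15 = 150 ≡ 44, then 44·42 = 1848 ≡ 46, then 46·9 = 414 ≡ 43. So 9^45 ≡ 43 (mod 53).
Hence f⁻¹(9) = 43.

43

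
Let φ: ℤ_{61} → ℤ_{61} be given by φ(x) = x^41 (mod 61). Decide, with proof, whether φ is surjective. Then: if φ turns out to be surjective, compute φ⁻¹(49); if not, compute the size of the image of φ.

46

Since 61 is prime, the nonzero elements of ℤ_{61} form a cyclic group of order 60.
As gcd(41, 60) = 1, raising to the 41st power is a bijection on this group: if u^41 ≡ v^41 then (uv^{−1})^41 = 1, and the only element of order dividing gcd(41, 60) = 1 is 1, so u = v.
With φ(0) = 0 this makes φ injective on all of ℤ_{61}, hence bijective (finite equal-size domain and codomain). In particular φ is surjective.
Since φ is surjective, we find the preimage of 49. The inverse of x ↦ x^41 on (ℤ_{61})^× is x ↦ x^41, because 41·41 = 1681 = 28·60 + 1 ≡ 1 (mod 60) and x^{60} = 1 for x ≠ 0 (Fermat). So φ⁻¹(49) = 49^41 mod 61.
Repeated squaring mod 61: 49^1 ≡ 49, 49^2 ≡ 49² = 2401 ≡ 22, 49^4 ≡ 22² = 484 ≡ 57, 49^8 ≡ 57² = 3249 ≡ 16, 49^16 ≡ 16² = 256 ≡ 12, 49^32 ≡ 12² = 144 ≡ 22. Since 41 = 32 + 8 + 1, 49^41 ≡ 22·16·49: 22·16 = 352 ≡ 47, then 47·49 = 2303 ≡ 46. So 49^41 ≡ 46 (mod 61).
Hence φ⁻¹(49) = 46.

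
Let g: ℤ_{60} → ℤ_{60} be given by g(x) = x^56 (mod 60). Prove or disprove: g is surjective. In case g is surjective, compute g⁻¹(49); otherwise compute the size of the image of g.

g(2): Repeated squaring mod 60: 2^1 ≡ 2, 2^2 ≡ 2² = 4, 2^4 ≡ 4² = 16, 2^8 ≡ 16² = 256 ≡ 16, 2^16 ≡ 16² = 256 ≡ 16, 2^32 ≡ 16² = 256 ≡ 16. Since 56 = 32 + 16 + 8, 2^56 ≡ 16·16·16: 16·16 = 256 ≡ 16, then 16·16 = 256 ≡ 16. So 2^56 ≡ 16 (mod 60).
g(4): Repeated squaring mod 60: 4^1 ≡ 4, 4^2 ≡ 4² = 16, 4^4 ≡ 16² = 256 ≡ 16, 4^8 ≡ 16² = 256 ≡ 16, 4^16 ≡ 16² = 256 ≡ 16, 4^32 ≡ 16² = 256 ≡ 16. Since 56 = 32 + 16 + 8, 4^56 ≡ 16·16·16: 16·16 = 256 ≡ 16, then 16·16 = 256 ≡ 16. So 4^56 ≡ 16 (mod 60).
So g(2) = g(4) = 16 while 2 ≠ 4, therefore g is not injective.
A non-injective map from the 60-element set ℤ_{60} to itself takes at most 59 distinct values, so it cannot be surjective. Thus g is not surjective.
Since g is not surjective, we determine |image(g)|. Computing x^56 mod 60 for each x (by repeated squaring, reducing mod 60 at every step), the values g(0), g(1), …, g(59) are: 0, 1, 16, 21, 16, 25, 36, 1, 16, 21, 40, 1, 36, 1, 16, 45, 16, 1, 36, 1, 40, 21, 16, 1, 36, 25, 16, 21, 16, 1, 0, 1, 16, 21, 16, 25, 36, 1, 16, 21, 40, 1, 36, 1, 16, 45, 16, 1, 36, 1, 40, 21, 16, 1, 36, 25, 16, 21, 16, 1.
The distinct values are {0, 1, 16, 21, 25, 36, 40, 45}; there are 8 of them.

8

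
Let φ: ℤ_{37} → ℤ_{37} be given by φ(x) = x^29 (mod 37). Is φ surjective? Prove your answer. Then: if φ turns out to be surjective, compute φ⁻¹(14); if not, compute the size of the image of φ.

29

Since 37 is prime, the nonzero elements of ℤ_{37} form a cyclic group of order 36.
As gcd(29, 36) = 1, raising to the 29th power is a bijection on this group: if a^29 ≡ b^29 then (ab^{−1})^29 = 1, and the only element of order dividing gcd(29, 36) = 1 is 1, so a = b.
With φ(0) = 0 this makes φ injective on all of ℤ_{37}, hence bijective (finite equal-size domain and codomain). In particular φ is surjective.
Since φ is surjective, we find the preimage of 14. The inverse of x ↦ x^29 on (ℤ_{37})^× is x ↦ x^5, because 29·5 = 145 = 4·36 + 1 ≡ 1 (mod 36) and x^{36} = 1 for x ≠ 0 (Fermat). So φ⁻¹(14) = 14^5 mod 37.
Repeated squaring mod 37: 14^1 ≡ 14, 14^2 ≡ 14² = 196 ≡ 11, 14^4 ≡ 11² = 121 ≡ 10. Since 5 = 4 + 1, 14^5 ≡ 10·14: 10·14 = 140 ≡ 29. So 14^5 ≡ 29 (mod 37).
Hence φ⁻¹(14) = 29.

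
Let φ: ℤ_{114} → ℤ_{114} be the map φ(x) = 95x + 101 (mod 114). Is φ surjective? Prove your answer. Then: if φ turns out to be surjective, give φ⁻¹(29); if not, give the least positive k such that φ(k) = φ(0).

6

Recall that φ is surjective if every y in the codomain equals φ(x) for some x in the domain.
Since gcd(95, 114) = 19, we have 95x ≡ 0 (mod 19) for all x, so φ(x) ≡ 6 (mod 19).
But 0 ≢ 6 (mod 19), so 0 ∈ ℤ_{114} has no preimage. Therefore φ is not surjective.
Since φ is not surjective, we find the least positive k with φ(k) = φ(0): this means 95k ≡ 0 (mod 114), i.e. 114 ∣ 95k. Since gcd(95, 114) = 19, dividing through by 19 this holds exactly when 6 ∣ 5k, and as gcd(5, 6) = 1, exactly when 6 ∣ k.
The smallest positive such k is 6.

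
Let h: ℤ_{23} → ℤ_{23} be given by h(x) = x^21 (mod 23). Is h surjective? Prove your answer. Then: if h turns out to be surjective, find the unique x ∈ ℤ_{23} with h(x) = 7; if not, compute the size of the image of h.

10

Since 23 is prime, the nonzero elements of ℤ_{23} form a cyclic group of order 22.
As gcd(21, 22) = 1, raising to the 21st power is a bijection on this group: if a^21 ≡ b^21 then (ab^{−1})^21 = 1, and the only element of order dividing gcd(21, 22) = 1 is 1, so a = b.
With h(0) = 0 this makes h injective on all of ℤ_{23}, hence bijective (finite equal-size domain and codomain). In particular h is surjective.
Since h is surjective, we find the preimage of 7. The inverse of x ↦ x^21 on (ℤ_{23})^× is x ↦ x^21, because 21·21 = 441 = 20·22 + 1 ≡ 1 (mod 22) and x^{22} = 1 for x ≠ 0 (Fermat). So h⁻¹(7) = 7^21 mod 23.
Repeated squaring mod 23: 7^1 ≡ 7, 7^2 ≡ 7² = 49 ≡ 3, 7^4 ≡ 3² = 9, 7^8 ≡ 9² = 81 ≡ 12, 7^16 ≡ 12² = 144 ≡ 6. Since 21 = 16 + 4 + 1, 7^21 ≡ 6·9·7: 6·9 = 54 ≡ 8, then 8·7 = 56 ≡ 10. So 7^21 ≡ 10 (mod 23).
Hence h⁻¹(7) = 10.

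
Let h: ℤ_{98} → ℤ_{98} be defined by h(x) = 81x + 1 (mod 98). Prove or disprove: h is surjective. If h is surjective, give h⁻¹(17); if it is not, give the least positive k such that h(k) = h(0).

Recall that surjectivity means every element of the codomain has a preimage under h.
Since gcd(81, 98) = 1, 81 is invertible modulo 98. Euclid's algorithm: 98 = 1·81 + 17, 81 = 4·17 + 13, 17 = 1·13 + 4, 13 = 3·4 + 1; back-substituting gives 1 = 23·81 − 19·98, so 81⁻¹ ≡ 23 (mod 98).
Then y ↦ 23(y − 1) is a two-sided inverse to h, so every y ∈ ℤ_{98} has a preimage.
Thus h is surjective.
Since h is surjective, we find h⁻¹(17): we need 81x ≡ 17 − 1 ≡ 16 (mod 98). Using 81⁻¹ = 23: x ≡ 23·16 = 368 = 3·98 + 74, so x = 74.
Check: h(74) = 81·74 + 1 = 5995 = 61·98 + 17 ≡ 17 (mod 98).

74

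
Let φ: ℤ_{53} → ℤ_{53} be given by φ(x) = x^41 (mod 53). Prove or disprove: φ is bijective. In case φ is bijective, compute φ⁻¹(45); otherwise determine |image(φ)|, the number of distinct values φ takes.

Since 53 is prime, the nonzero elements of ℤ_{53} form a cyclic group of order 52.
As gcd(41, 52) = 1, raising to the 41st power is a bijection on this group: if x_1^41 ≡ x_2^41 then (x_1x_2^{−1})^41 = 1, and the only element of order dividing gcd(41, 52) = 1 is 1, so x_1 = x_2.
With φ(0) = 0 this makes φ injective on all of ℤ_{53}, hence bijective (finite equal-size domain and codomain). In particular φ is bijective.
Since φ is bijective, we find the preimage of 45. The inverse of x ↦ x^41 on (ℤ_{53})^× is x ↦ x^33, because 41·33 = 1353 = 26·52 + 1 ≡ 1 (mod 52) and x^{52} = 1 for x ≠ 0 (Fermat). So φ⁻¹(45) = 45^33 mod 53.
Repeated squaring mod 53: 45^1 ≡ 45, 45^2 ≡ 45² = 2025 ≡ 11, 45^4 ≡ 11² = 121 ≡ 15, 45^8 ≡ 15² = 225 ≡ 13, 45^16 ≡ 13² = 169 ≡ 10, 45^32 ≡ 10² = 100 ≡ 47. Since 33 = 32 + 1, 45^33 ≡ 47·45: 47·45 = 2115 ≡ 48. So 45^33 ≡ 48 (mod 53).
Hence φ⁻¹(45) = 48.

48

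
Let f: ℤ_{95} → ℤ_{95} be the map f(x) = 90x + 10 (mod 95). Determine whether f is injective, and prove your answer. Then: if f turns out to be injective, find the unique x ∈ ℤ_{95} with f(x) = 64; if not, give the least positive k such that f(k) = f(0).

19

We have gcd(90, 95) = 5 > 1. Taking u = 0 and v = 19: f(0) = 10 and f(19) = 90·19 + 10 = 1720 ≡ 10 (mod 95).
So f(0) = f(19) while 0 ≠ 19, so f is not injective.
Since f is not injective, we find the least positive k with f(k) = f(0): this means 90k ≡ 0 (mod 95), i.e. 95 ∣ 90k. Since gcd(90, 95) = 5, dividing through by 5 this holds exactly when 19 ∣ 18k, and as gcd(18, 19) = 1, exactly when 19 ∣ k.
The smallest positive such k is 19.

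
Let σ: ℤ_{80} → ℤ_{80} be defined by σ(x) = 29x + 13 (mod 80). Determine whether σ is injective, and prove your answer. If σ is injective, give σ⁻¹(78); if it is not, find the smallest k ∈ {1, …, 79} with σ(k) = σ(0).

Suppose σ(u) = σ(v) in ℤ_{80}. Then 29u + 13 ≡ 29v + 13 (mod 80), so 29(u − v) ≡ 0 (mod 80).
Since gcd(29, 80) = 1, 29 is invertible modulo 80, therefore u − v ≡ 0 (mod 80), i.e. u = v.
Thus σ is injective.
We now compute 29⁻¹ mod 80 explicitly. Euclid's algorithm: 80 = 2·29 + 22, 29 = 1·22 + 7, 22 = 3·7 + 1; back-substituting gives 1 = 69·29 − 25·80, so 29⁻¹ ≡ 69 (mod 80).
Since σ is injective, we compute σ⁻¹(78): solve 29x + 13 ≡ 78 (mod 80), i.e. 29x ≡ 65 (mod 80).
Multiplying by 29⁻¹ = 69 gives x ≡ 69·65 = 4485 = 56·80 + 5 ≡ 5 (mod 80).
Check: σ(5) = 29·5 + 13 = 158 = 1·80 + 78 ≡ 78 (mod 80).

5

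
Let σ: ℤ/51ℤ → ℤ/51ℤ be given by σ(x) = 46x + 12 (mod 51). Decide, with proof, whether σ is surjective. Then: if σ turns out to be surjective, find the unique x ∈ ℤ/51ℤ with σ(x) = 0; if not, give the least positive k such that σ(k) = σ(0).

Recall: σ is surjective if every y in the codomain equals σ(x) for some x in the domain.
Since gcd(46, 51) = 1, 46 is invertible modulo 51. Euclid's algorithm: 51 = 1·46 + 5, 46 = 9·5 + 1; back-substituting gives 1 = 10·46 − 9·51, so 46⁻¹ ≡ 10 (mod 51).
For any y ∈ ℤ/51ℤ, x = 10(y − 12) mod 51 satisfies σ(x) = 46·10(y − 12) + 12 ≡ y (since 46·10 ≡ 1 mod 51). So every y has a preimage.
Hence σ is surjective.
Since σ is surjective, we compute σ⁻¹(0): solve 46x + 12 ≡ 0 (mod 51), i.e. 46x ≡ 39 (mod 51).
Multiplying by 46⁻¹ = 10 gives x ≡ 10·39 = 390 = 7·51 + 33 ≡ 33 (mod 51).
Check: σ(33) = 46·33 + 12 = 1530 = 30·51 + 0 ≡ 0 (mod 51).

33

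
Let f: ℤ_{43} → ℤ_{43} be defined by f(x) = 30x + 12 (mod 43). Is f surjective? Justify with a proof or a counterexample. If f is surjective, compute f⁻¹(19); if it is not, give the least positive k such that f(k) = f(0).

Since gcd(30, 43) = 1, 30 is invertible modulo 43. Euclid's algorithm: 43 = 1·30 + 13, 30 = 2·13 + 4, 13 = 3·4 + 1; back-substituting gives 1 = 33·30 − 23·43, so 30⁻¹ ≡ 33 (mod 43).
For any y ∈ ℤ_{43}, x = 33(y − 12) mod 43 satisfies f(x) = 30·33(y − 12) + 12 ≡ y (since 30·33 ≡ 1 mod 43). So every y has a preimage.
Therefore f is surjective.
Since f is surjective, we compute f⁻¹(19): solve 30x + 12 ≡ 19 (mod 43), i.e. 30x ≡ 7 (mod 43).
Multiplying by 30⁻¹ = 33 gives x ≡ 33·7 = 231 = 5·43 + 16 ≡ 16 (mod 43).
Check: f(16) = 30·16 + 12 = 492 = 11·43 + 19 ≡ 19 (mod 43).

16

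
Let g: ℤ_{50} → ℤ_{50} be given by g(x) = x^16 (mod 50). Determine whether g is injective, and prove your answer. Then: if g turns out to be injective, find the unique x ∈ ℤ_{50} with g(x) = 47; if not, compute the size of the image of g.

g(1) = 1^16 = 1.
g(7): Repeated squaring mod 50: 7^1 ≡ 7, 7^2 ≡ 7² = 49, 7^4 ≡ 49² = 2401 ≡ 1, 7^8 ≡ 1² = 1, 7^16 ≡ 1² = 1. So 7^16 ≡ 1 (mod 50).
So g(1) = g(7) = 1 while 1 ≠ 7, hence g is not injective.
Since g is not injective, we determine |image(g)|. Computing x^16 mod 50 for each x (by repeated squaring, reducing mod 50 at every step), the values g(0), g(1), …, g(49) are: 0, 1, 36, 21, 46, 25, 6, 1, 6, 41, 0, 11, 16, 41, 36, 25, 16, 31, 26, 31, 0, 21, 46, 11, 26, 25, 26, 11, 46, 21, 0, 31, 26, 31, 16, 25, 36, 41, 16, 11, 0, 41, 6, 1, 6, 25, 46, 21, 36, 1.
The distinct values are {0, 1, 6, 11, 16, 21, 25, 26, 31, 36, 41, 46}; there are 12 of them.

12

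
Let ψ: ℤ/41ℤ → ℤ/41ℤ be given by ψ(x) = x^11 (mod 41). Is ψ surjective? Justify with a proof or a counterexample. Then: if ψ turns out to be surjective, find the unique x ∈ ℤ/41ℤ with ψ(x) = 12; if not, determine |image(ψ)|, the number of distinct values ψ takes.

Since 41 is prime, the nonzero elements of ℤ/41ℤ form a cyclic group of order 40.
As gcd(11, 40) = 1, raising to the 11th power is a bijection on this group: if x_1^11 ≡ x_2^11 then (x_1x_2^{−1})^11 = 1, and the only element of order dividing gcd(11, 40) = 1 is 1, so x_1 = x_2.
With ψ(0) = 0 this makes ψ injective on all of ℤ/41ℤ, hence bijective (finite equal-size domain and codomain). In particular ψ is surjective.
Since ψ is surjective, we find the preimage of 12. The inverse of x ↦ x^11 on (ℤ/41ℤ)^× is x ↦ x^11, because 11·11 = 121 = 3·40 + 1 ≡ 1 (mod 40) and x^{40} = 1 for x ≠ 0 (Fermat). So ψ⁻¹(12) = 12^11 mod 41.
Repeated squaring mod 41: 12^1 ≡ 12, 12^2 ≡ 12² = 144 ≡ 21, 12^4 ≡ 21² = 441 ≡ 31, 12^8 ≡ 31² = 961 ≡ 18. Since 11 = 8 + 2 + 1, 12^11 ≡ 18·21·12: 18·21 = 378 ≡ 9, then 9·12 = 108 ≡ 26. So 12^11 ≡ 26 (mod 41).
Hence ψ⁻¹(12) = 26.

26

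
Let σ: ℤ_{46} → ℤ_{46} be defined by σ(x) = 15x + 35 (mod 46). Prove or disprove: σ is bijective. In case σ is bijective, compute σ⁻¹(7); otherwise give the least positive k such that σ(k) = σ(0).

Suppose σ(x_1) = σ(x_2) in ℤ_{46}. Then 15x_1 + 35 ≡ 15x_2 + 35 (mod 46), hence 15(x_1 − x_2) ≡ 0 (mod 46).
Since gcd(15, 46) = 1, 15 is invertible modulo 46, so x_1 − x_2 ≡ 0 (mod 46), i.e. x_1 = x_2.
We now compute 15⁻¹ mod 46 explicitly. Euclid's algorithm: 46 = 3·15 + 1; back-substituting gives 1 = 43·15 − 14·46, so 15⁻¹ ≡ 43 (mod 46).
For any y ∈ ℤ_{46}, x = 43(y − 35) mod 46 satisfies σ(x) = 15·43(y − 35) + 35 ≡ y (since 15·43 ≡ 1 mod 46). So every y has a preimage.
Therefore σ is bijective.
Since σ is bijective, we find σ⁻¹(7): we need 15x ≡ 7 − 35 ≡ 18 (mod 46). Using 15⁻¹ = 43: x ≡ 43·18 = 774 = 16·46 + 38, so x = 38.
Check: σ(38) = 15·38 + 35 = 605 = 13·46 + 7 ≡ 7 (mod 46).

38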